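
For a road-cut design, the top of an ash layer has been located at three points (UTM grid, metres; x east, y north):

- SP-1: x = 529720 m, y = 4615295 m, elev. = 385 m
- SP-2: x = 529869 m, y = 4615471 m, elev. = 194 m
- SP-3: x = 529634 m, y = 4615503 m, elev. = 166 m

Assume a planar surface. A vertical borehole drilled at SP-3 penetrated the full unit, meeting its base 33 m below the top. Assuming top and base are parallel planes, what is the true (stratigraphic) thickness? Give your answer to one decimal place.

22.6 m

Let the plane be z = a·x + b·y + c.
SP-2−SP-1: 149a + 176b = −191;  SP-3−SP-1: −86a + 208b = −219.
Solving gives a = −0.02567, b = −1.06350.
|∇z| = √(a²+b²) = 1.06381, so dip δ = arctan(1.06381) = 46.77°.
True thickness = vertical thickness × cos δ = 33 × cos 46.77° = 22.6 m.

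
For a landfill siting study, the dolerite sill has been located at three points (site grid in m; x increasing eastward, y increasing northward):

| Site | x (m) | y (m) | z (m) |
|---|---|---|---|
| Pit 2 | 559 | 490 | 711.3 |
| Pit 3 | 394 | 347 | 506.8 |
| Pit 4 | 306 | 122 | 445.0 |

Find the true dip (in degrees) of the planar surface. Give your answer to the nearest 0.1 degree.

Let the plane be z = a·x + b·y + c.
Pit 3−Pit 2: −165a − 143b = −204.5;  Pit 4−Pit 2: −253a − 368b = −266.3.
Solving gives a = 1.51482, b = −0.31779.
Gradient magnitude |∇z| = √(a² + b²) = √(2.29467 + 0.10099) = 1.54779.
True dip = arctan(1.54779) = 57.1°, dipping toward WNW (azimuth ≈ 282°).

57.1°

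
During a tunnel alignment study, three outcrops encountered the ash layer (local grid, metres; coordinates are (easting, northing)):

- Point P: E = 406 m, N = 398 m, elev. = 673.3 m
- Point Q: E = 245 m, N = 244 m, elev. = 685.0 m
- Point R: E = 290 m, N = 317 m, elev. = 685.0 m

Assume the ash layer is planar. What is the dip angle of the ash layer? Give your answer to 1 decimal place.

11.8°

Two edge vectors: Point P→Point Q = (-161, -154, 11.7), Point P→Point R = (-116, -81, 11.7).
Normal n = (Point P→Point Q) × (Point P→Point R) = (-854.1, 526.5, -4823).
So ∂z/∂E = −n_x/n_z = −0.17709 and ∂z/∂N = −n_y/n_z = 0.10916.
Gradient magnitude |∇z| = √(a² + b²) = √(0.03136 + 0.01192) = 0.20803.
True dip = arctan(0.20803) = 11.8°, dipping toward ESE (azimuth ≈ 122°).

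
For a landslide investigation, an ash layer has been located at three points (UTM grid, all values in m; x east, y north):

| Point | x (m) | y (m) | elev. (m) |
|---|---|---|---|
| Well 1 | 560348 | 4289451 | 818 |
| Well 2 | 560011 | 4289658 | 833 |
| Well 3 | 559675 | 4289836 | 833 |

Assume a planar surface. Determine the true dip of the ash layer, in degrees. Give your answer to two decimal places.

Two edge vectors: Well 1→Well 2 = (-337, 207, 15), Well 1→Well 3 = (-673, 385, 15).
Normal n = (Well 1→Well 2) × (Well 1→Well 3) = (-2670, -5040, 9566).
So ∂z/∂x = −n_x/n_z = 0.27911 and ∂z/∂y = −n_y/n_z = 0.52687.
Gradient magnitude |∇z| = √(a² + b²) = √(0.07790 + 0.27759) = 0.59623.
True dip = arctan(0.59623) = 30.80°, dipping toward SSW (azimuth ≈ 208°).

30.80°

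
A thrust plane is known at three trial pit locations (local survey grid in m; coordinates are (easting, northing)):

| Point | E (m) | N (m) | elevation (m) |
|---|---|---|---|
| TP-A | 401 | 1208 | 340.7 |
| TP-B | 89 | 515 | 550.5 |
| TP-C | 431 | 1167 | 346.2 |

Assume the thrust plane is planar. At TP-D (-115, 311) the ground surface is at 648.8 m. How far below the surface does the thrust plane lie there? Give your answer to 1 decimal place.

Two edge vectors: TP-A→TP-B = (-312, -693, 209.8), TP-A→TP-C = (30, -41, 5.5).
Normal n = (TP-A→TP-B) × (TP-A→TP-C) = (4790.3, 8010, 33582).
So ∂z/∂E = −n_x/n_z = −0.142645 and ∂z/∂N = −n_y/n_z = −0.238521.
Intercept c from TP-A: 340.7 + 57.20 + 288.13 = 686.03.
At (-115, 311): z_contact = 16.40 − 74.18 + 686.03 = 628.26 m.
Depth below ground = 648.8 − 628.26 = 20.5 m.

20.5 m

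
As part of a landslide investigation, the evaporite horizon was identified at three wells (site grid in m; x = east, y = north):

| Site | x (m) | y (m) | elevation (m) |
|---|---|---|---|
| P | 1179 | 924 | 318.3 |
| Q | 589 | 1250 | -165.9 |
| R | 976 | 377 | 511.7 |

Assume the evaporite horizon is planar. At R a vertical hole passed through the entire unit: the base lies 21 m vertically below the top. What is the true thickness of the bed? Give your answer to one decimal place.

Two edge vectors: P→Q = (-590, 326, -484.2), P→R = (-203, -547, 193.4).
Normal n = (P→Q) × (P→R) = (-201809, 212398.6, 388908).
So ∂z/∂x = −n_x/n_z = 0.51891 and ∂z/∂y = −n_y/n_z = −0.54614.
|∇z| = √(a²+b²) = 0.75335, so dip δ = arctan(0.75335) = 36.99°.
True thickness = vertical thickness × cos δ = 21 × cos 36.99° = 16.8 m.

16.8 m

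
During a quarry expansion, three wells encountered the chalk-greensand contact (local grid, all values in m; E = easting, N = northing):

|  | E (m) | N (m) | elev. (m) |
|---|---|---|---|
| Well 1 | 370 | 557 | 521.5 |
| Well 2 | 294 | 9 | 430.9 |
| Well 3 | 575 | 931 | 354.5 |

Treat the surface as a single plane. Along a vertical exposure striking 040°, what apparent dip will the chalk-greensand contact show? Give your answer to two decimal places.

34.03°

Two edge vectors: Well 1→Well 2 = (-76, -548, -90.6), Well 1→Well 3 = (205, 374, -167).
Normal n = (Well 1→Well 2) × (Well 1→Well 3) = (125400.4, -31265, 83916).
So ∂z/∂E = −n_x/n_z = −1.49436 and ∂z/∂N = −n_y/n_z = 0.37257.
Unit vector along 040° is (sin 40°, cos 40°) = (0.6428, 0.7660).
Slope in that direction = a·(0.6428) + b·(0.7660) = −0.67514.
Apparent dip = arctan|0.67514| = 34.03° (true dip is 57.0°, so apparent ≤ true as expected).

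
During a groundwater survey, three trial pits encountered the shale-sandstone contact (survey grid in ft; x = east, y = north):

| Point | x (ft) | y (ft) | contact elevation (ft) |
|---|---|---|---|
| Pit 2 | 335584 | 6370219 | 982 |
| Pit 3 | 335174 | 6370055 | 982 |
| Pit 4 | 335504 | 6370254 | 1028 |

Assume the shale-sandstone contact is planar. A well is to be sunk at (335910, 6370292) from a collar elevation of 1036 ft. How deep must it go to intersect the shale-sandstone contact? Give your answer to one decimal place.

Two edge vectors: Pit 2→Pit 3 = (-410, -164, 0), Pit 2→Pit 4 = (-80, 35, 46).
Normal n = (Pit 2→Pit 3) × (Pit 2→Pit 4) = (-7544, 18860, -27470).
So ∂z/∂x = −n_x/n_z = −0.274626866 and ∂z/∂y = −n_y/n_z = 0.686567164.
Intercept c from Pit 2: 982 + 92160.38 − 4373583.19 = −4280440.81.
At (335910, 6370292): z_contact = −92249.91 + 4373633.31 − 4280440.81 = 942.59 ft.
Depth below ground = 1036 − 942.59 = 93.4 ft.

93.4 ft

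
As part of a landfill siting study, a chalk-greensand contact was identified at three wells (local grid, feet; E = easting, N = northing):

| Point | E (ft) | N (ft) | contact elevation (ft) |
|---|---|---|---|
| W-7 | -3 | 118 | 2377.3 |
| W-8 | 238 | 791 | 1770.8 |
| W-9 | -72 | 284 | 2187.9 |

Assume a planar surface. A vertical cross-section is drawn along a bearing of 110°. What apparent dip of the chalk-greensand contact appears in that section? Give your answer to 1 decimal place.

32.5°

Two edge vectors: W-7→W-8 = (241, 673, -606.5), W-7→W-9 = (-69, 166, -189.4).
Normal n = (W-7→W-8) × (W-7→W-9) = (-26787.2, 87493.9, 86443).
So ∂z/∂E = −n_x/n_z = 0.30988 and ∂z/∂N = −n_y/n_z = −1.01216.
Unit vector along 110° is (sin 110°, cos 110°) = (0.9397, -0.3420).
Slope in that direction = a·(0.9397) + b·(-0.3420) = 0.63737.
Apparent dip = arctan|0.63737| = 32.5° (true dip is 46.6°, so apparent ≤ true as expected).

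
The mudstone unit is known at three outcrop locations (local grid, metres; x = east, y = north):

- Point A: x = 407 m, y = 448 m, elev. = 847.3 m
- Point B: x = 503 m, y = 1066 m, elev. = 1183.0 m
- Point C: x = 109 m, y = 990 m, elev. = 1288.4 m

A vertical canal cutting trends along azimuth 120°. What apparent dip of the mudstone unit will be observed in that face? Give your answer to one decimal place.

32.4°

Let the plane be z = a·x + b·y + c.
Point B−Point A: 96a + 618b = 335.7;  Point C−Point A: −298a + 542b = 441.1.
Solving gives a = −0.38379, b = 0.60282.
Unit vector along 120° is (sin 120°, cos 120°) = (0.8660, -0.5000).
Slope in that direction = a·(0.8660) + b·(-0.5000) = −0.63379.
Apparent dip = arctan|0.63379| = 32.4° (true dip is 35.6°, so apparent ≤ true as expected).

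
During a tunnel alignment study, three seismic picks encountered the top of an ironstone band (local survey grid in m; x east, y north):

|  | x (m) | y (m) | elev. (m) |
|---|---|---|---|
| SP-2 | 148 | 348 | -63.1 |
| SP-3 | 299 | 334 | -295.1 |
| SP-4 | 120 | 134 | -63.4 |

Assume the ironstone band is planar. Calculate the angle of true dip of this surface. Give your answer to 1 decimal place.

Let the plane be z = a·x + b·y + c.
SP-3−SP-2: 151a − 14b = −232;  SP-4−SP-2: −28a − 214b = −0.3.
Solving gives a = −1.51788, b = 0.20000.
Gradient magnitude |∇z| = √(a² + b²) = √(2.30396 + 0.04000) = 1.53100.
True dip = arctan(1.53100) = 56.8°, dipping toward E (azimuth ≈ 098°).

56.8°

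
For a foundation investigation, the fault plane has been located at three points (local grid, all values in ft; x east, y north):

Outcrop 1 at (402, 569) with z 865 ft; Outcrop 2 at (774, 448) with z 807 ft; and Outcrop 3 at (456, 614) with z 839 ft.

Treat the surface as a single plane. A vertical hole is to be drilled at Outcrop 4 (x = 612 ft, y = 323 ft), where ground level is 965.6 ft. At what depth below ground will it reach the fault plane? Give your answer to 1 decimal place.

Two edge vectors: Outcrop 1→Outcrop 2 = (372, -121, -58), Outcrop 1→Outcrop 3 = (54, 45, -26).
Normal n = (Outcrop 1→Outcrop 2) × (Outcrop 1→Outcrop 3) = (5756, 6540, 23274).
So ∂z/∂x = −n_x/n_z = −0.24731 and ∂z/∂y = −n_y/n_z = −0.28100.
Intercept c from Outcrop 1: 865 + 99.42 + 159.89 = 1124.31.
At (612, 323): z_contact = −151.36 − 90.76 + 1124.31 = 882.19 ft.
Depth below ground = 965.6 − 882.19 = 83.4 ft.

83.4 ft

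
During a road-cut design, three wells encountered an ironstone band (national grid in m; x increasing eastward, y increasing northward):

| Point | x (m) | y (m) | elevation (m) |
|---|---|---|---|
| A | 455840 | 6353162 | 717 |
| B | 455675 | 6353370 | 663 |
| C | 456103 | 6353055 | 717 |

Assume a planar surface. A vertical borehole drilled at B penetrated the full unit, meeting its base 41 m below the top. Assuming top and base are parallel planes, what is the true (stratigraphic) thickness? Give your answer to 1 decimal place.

37.9 m

Two edge vectors: A→B = (-165, 208, -54), A→C = (263, -107, 0).
Normal n = (A→B) × (A→C) = (-5778, -14202, -37049).
So ∂z/∂x = −n_x/n_z = −0.15596 and ∂z/∂y = −n_y/n_z = −0.38333.
|∇z| = √(a²+b²) = 0.41384, so dip δ = arctan(0.41384) = 22.48°.
True thickness = vertical thickness × cos δ = 41 × cos 22.48° = 37.9 m.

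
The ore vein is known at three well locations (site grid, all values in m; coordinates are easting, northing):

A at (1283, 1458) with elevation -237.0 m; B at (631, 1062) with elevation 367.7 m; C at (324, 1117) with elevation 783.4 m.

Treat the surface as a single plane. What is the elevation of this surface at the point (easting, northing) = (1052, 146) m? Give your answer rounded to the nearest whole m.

Let the plane be z = a·easting + b·northing + c.
B−A: −652a − 396b = 604.7;  C−A: −959a − 341b = 1020.4.
Solving gives a = −1.25690, b = 0.54242.
Then c = -237 − a·1283 − b·1458 = 584.76.
At (1052, 146): z = −1322.3 + 79.2 + 584.76 = -658.3 m.

-658 m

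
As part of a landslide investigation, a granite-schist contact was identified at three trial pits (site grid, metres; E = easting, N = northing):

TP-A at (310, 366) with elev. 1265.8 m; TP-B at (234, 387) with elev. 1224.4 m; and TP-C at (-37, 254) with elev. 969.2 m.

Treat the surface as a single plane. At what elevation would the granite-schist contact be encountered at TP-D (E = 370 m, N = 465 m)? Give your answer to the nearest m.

Two edge vectors: TP-A→TP-B = (-76, 21, -41.4), TP-A→TP-C = (-347, -112, -296.6).
Normal n = (TP-A→TP-B) × (TP-A→TP-C) = (-10865.4, -8175.8, 15799).
So ∂z/∂E = −n_x/n_z = 0.68773 and ∂z/∂N = −n_y/n_z = 0.51749.
Intercept c from TP-A: 1265.8 − 213.20 − 189.40 = 863.20.
At (370, 465): z = 254.5 + 240.6 + 863.20 = 1358.3 m.

1358 m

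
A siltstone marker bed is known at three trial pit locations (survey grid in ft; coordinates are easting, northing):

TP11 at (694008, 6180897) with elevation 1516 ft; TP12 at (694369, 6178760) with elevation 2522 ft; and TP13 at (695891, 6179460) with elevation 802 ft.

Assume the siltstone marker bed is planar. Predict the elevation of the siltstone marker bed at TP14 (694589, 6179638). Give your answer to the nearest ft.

1796 ft

Let the plane be z = a·easting + b·northing + c.
TP12−TP11: 361a − 2137b = 1006;  TP13−TP11: 1883a − 1437b = −714.
Solving gives a = −0.84772000, b = −0.61395738.
Then c = 1516 − a·694008 − b·6180897 = 4384647.78.
At (694589, 6179638): z = −588817.0 − 3794034.3 + 4384647.78 = 1796.4 ft.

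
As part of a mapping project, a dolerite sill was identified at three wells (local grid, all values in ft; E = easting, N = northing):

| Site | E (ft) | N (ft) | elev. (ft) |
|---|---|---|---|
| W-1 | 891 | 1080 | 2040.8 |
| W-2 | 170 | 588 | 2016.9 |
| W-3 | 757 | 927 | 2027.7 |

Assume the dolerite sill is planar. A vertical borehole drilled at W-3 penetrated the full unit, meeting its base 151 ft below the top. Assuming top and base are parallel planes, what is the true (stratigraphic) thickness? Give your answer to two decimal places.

Two edge vectors: W-1→W-2 = (-721, -492, -23.9), W-1→W-3 = (-134, -153, -13.1).
Normal n = (W-1→W-2) × (W-1→W-3) = (2788.5, -6242.5, 44385).
So ∂z/∂E = −n_x/n_z = −0.06283 and ∂z/∂N = −n_y/n_z = 0.14064.
|∇z| = √(a²+b²) = 0.15404, so dip δ = arctan(0.15404) = 8.76°.
True thickness = vertical thickness × cos δ = 151 × cos 8.76° = 149.24 ft.

149.24 ft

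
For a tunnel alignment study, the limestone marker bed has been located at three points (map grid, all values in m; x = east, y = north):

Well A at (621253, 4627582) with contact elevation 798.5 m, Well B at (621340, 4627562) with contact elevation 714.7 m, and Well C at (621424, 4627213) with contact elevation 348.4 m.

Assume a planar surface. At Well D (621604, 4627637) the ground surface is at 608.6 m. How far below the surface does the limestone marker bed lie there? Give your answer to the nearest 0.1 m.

Let the plane be z = a·x + b·y + c.
Well B−Well A: 87a − 20b = −83.8;  Well C−Well A: 171a − 369b = −450.1.
Solving gives a = −0.764222710, b = 0.865631210.
Then c = 798.5 − a·621253 − b·4627582 = −3530205.26.
At (621604, 4627637): z_contact = −475043.89 + 4005827.02 − 3530205.26 = 577.87 m.
Depth below ground = 608.6 − 577.87 = 30.7 m.

30.7 m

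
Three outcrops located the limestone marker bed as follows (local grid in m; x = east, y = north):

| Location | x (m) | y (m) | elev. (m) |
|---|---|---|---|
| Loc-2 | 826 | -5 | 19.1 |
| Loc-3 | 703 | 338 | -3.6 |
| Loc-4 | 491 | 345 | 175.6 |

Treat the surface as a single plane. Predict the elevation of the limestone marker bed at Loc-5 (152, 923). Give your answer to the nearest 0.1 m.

Let the plane be z = a·x + b·y + c.
Loc-3−Loc-2: −123a + 343b = −22.7;  Loc-4−Loc-2: −335a + 350b = 156.5.
Solving gives a = −0.85762, b = −0.37372.
Then c = 19.1 − a·826 − b·-5 = 725.63.
At (152, 923): z = −130.4 − 344.9 + 725.63 = 250.3 m.

250.3 m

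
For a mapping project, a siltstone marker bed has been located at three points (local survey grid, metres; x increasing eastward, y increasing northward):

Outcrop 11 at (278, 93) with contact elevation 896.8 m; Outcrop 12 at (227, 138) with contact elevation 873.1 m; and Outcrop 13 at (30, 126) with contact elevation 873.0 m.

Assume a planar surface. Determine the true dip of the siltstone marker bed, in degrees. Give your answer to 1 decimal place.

Let the plane be z = a·x + b·y + c.
Outcrop 12−Outcrop 11: −51a + 45b = −23.7;  Outcrop 13−Outcrop 11: −248a + 33b = −23.8.
Solving gives a = 0.03048, b = −0.49212.
Gradient magnitude |∇z| = √(a² + b²) = √(0.00093 + 0.24218) = 0.49306.
True dip = arctan(0.49306) = 26.2°, dipping toward N (azimuth ≈ 356°).

26.2°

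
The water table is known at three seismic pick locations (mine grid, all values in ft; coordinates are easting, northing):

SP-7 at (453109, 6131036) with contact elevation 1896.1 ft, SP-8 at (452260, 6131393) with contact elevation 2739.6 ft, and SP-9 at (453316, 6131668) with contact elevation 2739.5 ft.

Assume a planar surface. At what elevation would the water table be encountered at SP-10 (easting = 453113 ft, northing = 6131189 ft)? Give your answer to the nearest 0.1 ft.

2117.8 ft

Let the plane be z = a·easting + b·northing + c.
SP-8−SP-7: −849a + 357b = 843.5;  SP-9−SP-7: 207a + 632b = 843.4.
Solving gives a = −0.380033974, b = 1.458966824.
Then c = 1896.1 − a·453109 − b·6131036 = −8770885.21.
At (453113, 6131189): z = −172198.3 + 8945201.3 − 8770885.21 = 2117.8 ft.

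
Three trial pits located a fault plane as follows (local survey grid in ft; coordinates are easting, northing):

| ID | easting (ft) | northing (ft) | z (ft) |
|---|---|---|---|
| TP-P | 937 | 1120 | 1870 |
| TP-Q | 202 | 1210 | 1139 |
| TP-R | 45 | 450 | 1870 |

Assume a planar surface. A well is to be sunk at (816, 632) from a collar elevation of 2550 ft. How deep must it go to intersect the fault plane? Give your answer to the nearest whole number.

228 ft

Two edge vectors: TP-P→TP-Q = (-735, 90, -731), TP-P→TP-R = (-892, -670, 0).
Normal n = (TP-P→TP-Q) × (TP-P→TP-R) = (-489770, 652052, 572730).
So ∂z/∂easting = −n_x/n_z = 0.85515 and ∂z/∂northing = −n_y/n_z = −1.13850.
Intercept c from TP-P: 1870 − 801.28 + 1275.12 = 2343.84.
At (816, 632): z_contact = 697.8 − 719.5 + 2343.84 = 2322.1 ft.
Depth below ground = 2550 − 2322.1 = 228 ft.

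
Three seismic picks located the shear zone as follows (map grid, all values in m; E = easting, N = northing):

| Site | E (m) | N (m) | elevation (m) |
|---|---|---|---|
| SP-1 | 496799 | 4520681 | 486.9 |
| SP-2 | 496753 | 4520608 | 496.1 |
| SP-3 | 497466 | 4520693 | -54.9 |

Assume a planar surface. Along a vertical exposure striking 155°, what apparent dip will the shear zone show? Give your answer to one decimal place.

Two edge vectors: SP-1→SP-2 = (-46, -73, 9.2), SP-1→SP-3 = (667, 12, -541.8).
Normal n = (SP-1→SP-2) × (SP-1→SP-3) = (39441, -18786.4, 48139).
So ∂z/∂E = −n_x/n_z = −0.81931 and ∂z/∂N = −n_y/n_z = 0.39025.
Unit vector along 155° is (sin 155°, cos 155°) = (0.4226, -0.9063).
Slope in that direction = a·(0.4226) + b·(-0.9063) = −0.69995.
Apparent dip = arctan|0.69995| = 35.0° (true dip is 42.2°, so apparent ≤ true as expected).

35.0°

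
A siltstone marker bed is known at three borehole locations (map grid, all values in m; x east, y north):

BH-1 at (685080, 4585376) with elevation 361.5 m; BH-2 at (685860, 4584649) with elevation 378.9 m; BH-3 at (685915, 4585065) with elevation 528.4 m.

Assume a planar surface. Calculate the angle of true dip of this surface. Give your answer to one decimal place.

24.2°

Let the plane be z = a·x + b·y + c.
BH-2−BH-1: 780a − 727b = 17.4;  BH-3−BH-1: 835a − 311b = 166.9.
Solving gives a = 0.31807, b = 0.31732.
Gradient magnitude |∇z| = √(a² + b²) = √(0.10117 + 0.10069) = 0.44929.
True dip = arctan(0.44929) = 24.2°, dipping toward SW (azimuth ≈ 225°).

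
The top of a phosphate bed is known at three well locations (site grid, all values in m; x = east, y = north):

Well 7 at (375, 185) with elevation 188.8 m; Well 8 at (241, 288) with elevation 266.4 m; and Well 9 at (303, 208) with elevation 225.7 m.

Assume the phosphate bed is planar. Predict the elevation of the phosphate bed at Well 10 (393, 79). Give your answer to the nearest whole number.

Two edge vectors: Well 7→Well 8 = (-134, 103, 77.6), Well 7→Well 9 = (-72, 23, 36.9).
Normal n = (Well 7→Well 8) × (Well 7→Well 9) = (2015.9, -642.6, 4334).
So ∂z/∂x = −n_x/n_z = −0.46514 and ∂z/∂y = −n_y/n_z = 0.14827.
Intercept c from Well 7: 188.8 + 174.43 − 27.43 = 335.80.
At (393, 79): z = −182.8 + 11.7 + 335.80 = 164.7 m.

165 m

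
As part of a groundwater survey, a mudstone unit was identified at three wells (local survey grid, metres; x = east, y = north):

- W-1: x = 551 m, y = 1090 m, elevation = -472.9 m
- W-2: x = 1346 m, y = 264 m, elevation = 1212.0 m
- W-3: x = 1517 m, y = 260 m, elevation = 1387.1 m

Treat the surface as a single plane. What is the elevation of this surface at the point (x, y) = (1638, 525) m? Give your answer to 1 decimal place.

Let the plane be z = a·x + b·y + c.
W-2−W-1: 795a − 826b = 1684.9;  W-3−W-1: 966a − 830b = 1860.
Solving gives a = 0.998747, b = −1.078567.
Then c = -472.9 − a·551 − b·1090 = 152.43.
At (1638, 525): z = 1635.9 − 566.2 + 152.43 = 1222.1 m.

1222.1 m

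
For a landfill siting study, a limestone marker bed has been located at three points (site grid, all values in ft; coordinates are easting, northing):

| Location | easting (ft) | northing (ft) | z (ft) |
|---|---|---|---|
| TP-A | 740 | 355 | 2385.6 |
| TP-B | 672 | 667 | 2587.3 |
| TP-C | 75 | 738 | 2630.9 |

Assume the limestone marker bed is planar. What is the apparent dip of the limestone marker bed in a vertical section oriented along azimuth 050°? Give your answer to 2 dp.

22.74°

Two edge vectors: TP-A→TP-B = (-68, 312, 201.7), TP-A→TP-C = (-665, 383, 245.3).
Normal n = (TP-A→TP-B) × (TP-A→TP-C) = (-717.5, -117450.1, 181436).
So ∂z/∂easting = −n_x/n_z = 0.00395 and ∂z/∂northing = −n_y/n_z = 0.64734.
Unit vector along 050° is (sin 50°, cos 50°) = (0.7660, 0.6428).
Slope in that direction = a·(0.7660) + b·(0.6428) = 0.41913.
Apparent dip = arctan|0.41913| = 22.74° (true dip is 32.9°, so apparent ≤ true as expected).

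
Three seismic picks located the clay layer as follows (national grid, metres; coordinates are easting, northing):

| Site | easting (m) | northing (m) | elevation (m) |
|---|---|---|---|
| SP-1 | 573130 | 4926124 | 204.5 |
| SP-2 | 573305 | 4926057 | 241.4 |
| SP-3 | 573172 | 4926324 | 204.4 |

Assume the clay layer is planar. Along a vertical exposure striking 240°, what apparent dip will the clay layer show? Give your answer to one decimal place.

Two edge vectors: SP-1→SP-2 = (175, -67, 36.9), SP-1→SP-3 = (42, 200, -0.1).
Normal n = (SP-1→SP-2) × (SP-1→SP-3) = (-7373.3, 1567.3, 37814).
So ∂z/∂easting = −n_x/n_z = 0.19499 and ∂z/∂northing = −n_y/n_z = −0.04145.
Unit vector along 240° is (sin 240°, cos 240°) = (-0.8660, -0.5000).
Slope in that direction = a·(-0.8660) + b·(-0.5000) = −0.14814.
Apparent dip = arctan|0.14814| = 8.4° (true dip is 11.3°, so apparent ≤ true as expected).

8.4°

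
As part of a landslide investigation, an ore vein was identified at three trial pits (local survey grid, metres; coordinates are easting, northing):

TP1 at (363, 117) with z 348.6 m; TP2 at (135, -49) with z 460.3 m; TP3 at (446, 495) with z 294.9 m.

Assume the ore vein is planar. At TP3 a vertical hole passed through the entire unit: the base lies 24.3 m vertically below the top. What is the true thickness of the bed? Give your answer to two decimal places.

22.06 m

Two edge vectors: TP1→TP2 = (-228, -166, 111.7), TP1→TP3 = (83, 378, -53.7).
Normal n = (TP1→TP2) × (TP1→TP3) = (-33308.4, -2972.5, -72406).
So ∂z/∂easting = −n_x/n_z = −0.46002 and ∂z/∂northing = −n_y/n_z = −0.04105.
|∇z| = √(a²+b²) = 0.46185, so dip δ = arctan(0.46185) = 24.79°.
True thickness = vertical thickness × cos δ = 24.3 × cos 24.79° = 22.06 m.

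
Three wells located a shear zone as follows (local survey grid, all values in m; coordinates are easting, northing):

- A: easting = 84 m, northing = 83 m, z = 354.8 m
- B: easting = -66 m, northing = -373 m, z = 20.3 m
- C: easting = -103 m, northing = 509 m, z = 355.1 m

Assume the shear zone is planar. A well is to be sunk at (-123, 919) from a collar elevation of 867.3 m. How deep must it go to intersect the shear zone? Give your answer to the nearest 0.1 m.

Two edge vectors: A→B = (-150, -456, -334.5), A→C = (-187, 426, 0.3).
Normal n = (A→B) × (A→C) = (142360.2, 62596.5, -149172).
So ∂z/∂easting = −n_x/n_z = 0.95434 and ∂z/∂northing = −n_y/n_z = 0.41963.
Intercept c from A: 354.8 − 80.16 − 34.83 = 239.81.
At (-123, 919): z_contact = −117.38 + 385.64 + 239.81 = 508.06 m.
Depth below ground = 867.3 − 508.06 = 359.2 m.

359.2 m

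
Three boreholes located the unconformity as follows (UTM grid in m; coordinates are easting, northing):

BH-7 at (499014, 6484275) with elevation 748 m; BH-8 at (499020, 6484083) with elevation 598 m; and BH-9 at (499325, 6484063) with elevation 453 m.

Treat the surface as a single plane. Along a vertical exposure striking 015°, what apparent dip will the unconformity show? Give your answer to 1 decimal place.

32.3°

Two edge vectors: BH-7→BH-8 = (6, -192, -150), BH-7→BH-9 = (311, -212, -295).
Normal n = (BH-7→BH-8) × (BH-7→BH-9) = (24840, -44880, 58440).
So ∂z/∂easting = −n_x/n_z = −0.42505 and ∂z/∂northing = −n_y/n_z = 0.76797.
Unit vector along 015° is (sin 15°, cos 15°) = (0.2588, 0.9659).
Slope in that direction = a·(0.2588) + b·(0.9659) = 0.63179.
Apparent dip = arctan|0.63179| = 32.3° (true dip is 41.3°, so apparent ≤ true as expected).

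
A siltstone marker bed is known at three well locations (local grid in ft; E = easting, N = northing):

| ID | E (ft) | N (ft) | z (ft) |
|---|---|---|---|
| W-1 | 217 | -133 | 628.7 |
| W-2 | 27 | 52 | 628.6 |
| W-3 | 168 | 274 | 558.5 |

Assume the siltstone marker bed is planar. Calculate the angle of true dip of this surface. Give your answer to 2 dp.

15.23°

Two edge vectors: W-1→W-2 = (-190, 185, -0.1), W-1→W-3 = (-49, 407, -70.2).
Normal n = (W-1→W-2) × (W-1→W-3) = (-12946.3, -13333.1, -68265).
So ∂z/∂E = −n_x/n_z = −0.18965 and ∂z/∂N = −n_y/n_z = −0.19531.
Gradient magnitude |∇z| = √(a² + b²) = √(0.03597 + 0.03815) = 0.27224.
True dip = arctan(0.27224) = 15.23°, dipping toward NE (azimuth ≈ 044°).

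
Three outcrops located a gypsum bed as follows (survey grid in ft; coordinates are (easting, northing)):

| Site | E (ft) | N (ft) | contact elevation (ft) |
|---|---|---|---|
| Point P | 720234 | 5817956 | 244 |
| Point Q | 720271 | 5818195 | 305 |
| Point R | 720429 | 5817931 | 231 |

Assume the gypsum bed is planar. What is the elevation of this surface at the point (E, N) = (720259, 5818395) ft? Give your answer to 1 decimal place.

357.5 ft

Let the plane be z = a·E + b·N + c.
Point Q−Point P: 37a + 239b = 61;  Point R−Point P: 195a − 25b = −13.
Solving gives a = −0.033284242, b = 0.260382916.
Then c = 244 − a·720234 − b·5817956 = −1490679.91.
At (720259, 5818395): z = −23973.3 + 1515010.7 − 1490679.91 = 357.5 ft.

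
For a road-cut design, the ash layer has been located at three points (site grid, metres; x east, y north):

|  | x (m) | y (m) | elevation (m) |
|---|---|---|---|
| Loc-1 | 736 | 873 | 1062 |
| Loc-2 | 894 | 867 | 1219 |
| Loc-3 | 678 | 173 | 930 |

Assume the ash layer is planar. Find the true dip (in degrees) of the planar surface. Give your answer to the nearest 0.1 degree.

Two edge vectors: Loc-1→Loc-2 = (158, -6, 157), Loc-1→Loc-3 = (-58, -700, -132).
Normal n = (Loc-1→Loc-2) × (Loc-1→Loc-3) = (110692, 11750, -110948).
So ∂z/∂x = −n_x/n_z = 0.99769 and ∂z/∂y = −n_y/n_z = 0.10591.
Gradient magnitude |∇z| = √(a² + b²) = √(0.99539 + 0.01122) = 1.00330.
True dip = arctan(1.00330) = 45.1°, dipping toward W (azimuth ≈ 264°).

45.1°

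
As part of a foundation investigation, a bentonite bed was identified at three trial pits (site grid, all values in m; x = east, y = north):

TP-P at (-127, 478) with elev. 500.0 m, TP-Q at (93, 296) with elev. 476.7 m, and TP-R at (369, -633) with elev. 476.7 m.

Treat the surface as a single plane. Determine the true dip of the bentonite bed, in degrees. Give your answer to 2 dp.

Two edge vectors: TP-P→TP-Q = (220, -182, -23.3), TP-P→TP-R = (496, -1111, -23.3).
Normal n = (TP-P→TP-Q) × (TP-P→TP-R) = (-21645.7, -6430.8, -154148).
So ∂z/∂x = −n_x/n_z = −0.14042 and ∂z/∂y = −n_y/n_z = −0.04172.
Gradient magnitude |∇z| = √(a² + b²) = √(0.01972 + 0.00174) = 0.14649.
True dip = arctan(0.14649) = 8.33°, dipping toward ENE (azimuth ≈ 073°).

8.33°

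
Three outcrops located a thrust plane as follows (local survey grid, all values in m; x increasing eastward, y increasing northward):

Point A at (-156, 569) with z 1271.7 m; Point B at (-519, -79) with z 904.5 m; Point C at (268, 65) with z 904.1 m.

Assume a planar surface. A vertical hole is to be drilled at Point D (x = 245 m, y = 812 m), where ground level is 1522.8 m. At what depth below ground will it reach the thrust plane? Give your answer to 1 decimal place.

144.1 m

Let the plane be z = a·x + b·y + c.
Point B−Point A: −363a − 648b = −367.2;  Point C−Point A: 424a − 504b = −367.6.
Solving gives a = −0.11609, b = 0.63170.
Then c = 1271.7 − a·-156 − b·569 = 894.15.
At (245, 812): z_contact = −28.44 + 512.94 + 894.15 = 1378.65 m.
Depth below ground = 1522.8 − 1378.65 = 144.1 m.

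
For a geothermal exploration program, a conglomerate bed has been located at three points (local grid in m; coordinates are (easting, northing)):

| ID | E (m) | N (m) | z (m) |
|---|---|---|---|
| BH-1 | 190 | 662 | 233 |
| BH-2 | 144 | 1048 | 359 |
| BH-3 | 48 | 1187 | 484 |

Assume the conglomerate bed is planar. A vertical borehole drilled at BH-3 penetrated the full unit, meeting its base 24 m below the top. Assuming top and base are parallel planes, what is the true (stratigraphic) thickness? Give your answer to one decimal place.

Let the plane be z = a·E + b·N + c.
BH-2−BH-1: −46a + 386b = 126;  BH-3−BH-1: −142a + 525b = 251.
Solving gives a = −1.00241, b = 0.20697.
|∇z| = √(a²+b²) = 1.02356, so dip δ = arctan(1.02356) = 45.67°.
True thickness = vertical thickness × cos δ = 24 × cos 45.67° = 16.8 m.

16.8 m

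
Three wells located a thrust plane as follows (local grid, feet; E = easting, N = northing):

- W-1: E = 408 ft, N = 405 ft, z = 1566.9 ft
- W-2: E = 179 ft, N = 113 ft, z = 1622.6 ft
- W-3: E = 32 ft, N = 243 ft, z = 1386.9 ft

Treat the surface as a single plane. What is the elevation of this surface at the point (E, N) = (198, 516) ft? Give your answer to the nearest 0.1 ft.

1294.1 ft

Two edge vectors: W-1→W-2 = (-229, -292, 55.7), W-1→W-3 = (-376, -162, -180).
Normal n = (W-1→W-2) × (W-1→W-3) = (61583.4, -62163.2, -72694).
So ∂z/∂E = −n_x/n_z = 0.84716 and ∂z/∂N = −n_y/n_z = −0.85514.
Intercept c from W-1: 1566.9 − 345.64 + 346.33 = 1567.59.
At (198, 516): z = 167.7 − 441.2 + 1567.59 = 1294.1 ft.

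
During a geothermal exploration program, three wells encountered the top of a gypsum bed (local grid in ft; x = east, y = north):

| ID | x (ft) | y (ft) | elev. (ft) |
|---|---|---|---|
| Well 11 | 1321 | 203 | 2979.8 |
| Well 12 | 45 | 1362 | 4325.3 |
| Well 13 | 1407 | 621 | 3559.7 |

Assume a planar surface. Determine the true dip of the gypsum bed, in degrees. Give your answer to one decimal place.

Let the plane be z = a·x + b·y + c.
Well 12−Well 11: −1276a + 1159b = 1345.5;  Well 13−Well 11: 86a + 418b = 579.9.
Solving gives a = 0.17327, b = 1.35167.
Gradient magnitude |∇z| = √(a² + b²) = √(0.03002 + 1.82702) = 1.36273.
True dip = arctan(1.36273) = 53.7°, dipping toward S (azimuth ≈ 187°).

53.7°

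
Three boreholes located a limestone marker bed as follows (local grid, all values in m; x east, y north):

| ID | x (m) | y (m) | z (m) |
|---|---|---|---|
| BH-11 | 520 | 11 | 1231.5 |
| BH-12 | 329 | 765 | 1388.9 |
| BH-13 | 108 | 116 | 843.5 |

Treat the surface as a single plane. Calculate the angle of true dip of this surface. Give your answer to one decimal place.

Let the plane be z = a·x + b·y + c.
BH-12−BH-11: −191a + 754b = 157.4;  BH-13−BH-11: −412a + 105b = −388.
Solving gives a = 1.06361, b = 0.47818.
Gradient magnitude |∇z| = √(a² + b²) = √(1.13128 + 0.22866) = 1.16616.
True dip = arctan(1.16616) = 49.4°, dipping toward WSW (azimuth ≈ 246°).

49.4°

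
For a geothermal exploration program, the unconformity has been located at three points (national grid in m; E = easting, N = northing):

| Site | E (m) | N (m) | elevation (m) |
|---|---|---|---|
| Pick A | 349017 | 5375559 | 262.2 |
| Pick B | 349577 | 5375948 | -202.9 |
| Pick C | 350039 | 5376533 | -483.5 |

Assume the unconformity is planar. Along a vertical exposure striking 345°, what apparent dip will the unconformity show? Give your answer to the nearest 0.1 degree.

33.5°

Two edge vectors: Pick A→Pick B = (560, 389, -465.1), Pick A→Pick C = (1022, 974, -745.7).
Normal n = (Pick A→Pick B) × (Pick A→Pick C) = (162930.1, -57740.2, 147882).
So ∂z/∂E = −n_x/n_z = −1.10176 and ∂z/∂N = −n_y/n_z = 0.39045.
Unit vector along 345° is (sin 345°, cos 345°) = (-0.2588, 0.9659).
Slope in that direction = a·(-0.2588) + b·(0.9659) = 0.66230.
Apparent dip = arctan|0.66230| = 33.5° (true dip is 49.5°, so apparent ≤ true as expected).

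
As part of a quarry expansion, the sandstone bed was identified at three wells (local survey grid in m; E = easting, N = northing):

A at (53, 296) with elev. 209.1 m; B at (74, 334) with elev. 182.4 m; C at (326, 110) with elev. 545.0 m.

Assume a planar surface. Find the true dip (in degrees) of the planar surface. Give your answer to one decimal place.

Two edge vectors: A→B = (21, 38, -26.7), A→C = (273, -186, 335.9).
Normal n = (A→B) × (A→C) = (7798, -14343, -14280).
So ∂z/∂E = −n_x/n_z = 0.54608 and ∂z/∂N = −n_y/n_z = −1.00441.
Gradient magnitude |∇z| = √(a² + b²) = √(0.29820 + 1.00884) = 1.14326.
True dip = arctan(1.14326) = 48.8°, dipping toward NNW (azimuth ≈ 331°).

48.8°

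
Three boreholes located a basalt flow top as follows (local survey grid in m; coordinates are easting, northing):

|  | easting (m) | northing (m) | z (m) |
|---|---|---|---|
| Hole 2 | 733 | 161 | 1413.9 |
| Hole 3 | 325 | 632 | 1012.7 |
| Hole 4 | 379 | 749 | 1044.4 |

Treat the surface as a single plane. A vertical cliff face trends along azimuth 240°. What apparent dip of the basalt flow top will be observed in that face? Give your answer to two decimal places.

Two edge vectors: Hole 2→Hole 3 = (-408, 471, -401.2), Hole 2→Hole 4 = (-354, 588, -369.5).
Normal n = (Hole 2→Hole 3) × (Hole 2→Hole 4) = (61871.1, -8731.2, -73170).
So ∂z/∂easting = −n_x/n_z = 0.84558 and ∂z/∂northing = −n_y/n_z = −0.11933.
Unit vector along 240° is (sin 240°, cos 240°) = (-0.8660, -0.5000).
Slope in that direction = a·(-0.8660) + b·(-0.5000) = −0.67263.
Apparent dip = arctan|0.67263| = 33.93° (true dip is 40.5°, so apparent ≤ true as expected).

33.93°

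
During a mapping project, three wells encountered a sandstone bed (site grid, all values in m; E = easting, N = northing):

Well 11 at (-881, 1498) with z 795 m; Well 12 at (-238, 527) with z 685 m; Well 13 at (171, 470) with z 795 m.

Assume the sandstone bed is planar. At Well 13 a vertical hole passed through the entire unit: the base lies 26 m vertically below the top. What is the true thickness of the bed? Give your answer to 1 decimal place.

Two edge vectors: Well 11→Well 12 = (643, -971, -110), Well 11→Well 13 = (1052, -1028, 0).
Normal n = (Well 11→Well 12) × (Well 11→Well 13) = (-113080, -115720, 360488).
So ∂z/∂E = −n_x/n_z = 0.31369 and ∂z/∂N = −n_y/n_z = 0.32101.
|∇z| = √(a²+b²) = 0.44883, so dip δ = arctan(0.44883) = 24.17°.
True thickness = vertical thickness × cos δ = 26 × cos 24.17° = 23.7 m.

23.7 m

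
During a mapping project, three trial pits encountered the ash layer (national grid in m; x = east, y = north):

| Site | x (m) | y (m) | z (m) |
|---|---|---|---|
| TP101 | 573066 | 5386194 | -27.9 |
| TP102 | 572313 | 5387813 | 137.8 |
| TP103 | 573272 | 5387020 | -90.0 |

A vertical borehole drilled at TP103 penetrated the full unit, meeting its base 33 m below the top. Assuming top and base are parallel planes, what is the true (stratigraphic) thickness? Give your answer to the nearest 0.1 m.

32.0 m

Let the plane be z = a·x + b·y + c.
TP102−TP101: −753a + 1619b = 165.7;  TP103−TP101: 206a + 826b = −62.1.
Solving gives a = −0.24847, b = −0.01322.
|∇z| = √(a²+b²) = 0.24882, so dip δ = arctan(0.24882) = 13.97°.
True thickness = vertical thickness × cos δ = 33 × cos 13.97° = 32.0 m.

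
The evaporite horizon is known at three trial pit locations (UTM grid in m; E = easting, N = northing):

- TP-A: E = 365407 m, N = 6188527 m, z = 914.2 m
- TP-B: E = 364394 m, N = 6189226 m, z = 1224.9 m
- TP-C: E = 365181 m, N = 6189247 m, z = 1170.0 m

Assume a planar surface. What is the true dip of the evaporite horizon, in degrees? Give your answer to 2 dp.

18.77°

Two edge vectors: TP-A→TP-B = (-1013, 699, 310.7), TP-A→TP-C = (-226, 720, 255.8).
Normal n = (TP-A→TP-B) × (TP-A→TP-C) = (-44899.8, 188907.2, -571386).
So ∂z/∂E = −n_x/n_z = −0.07858 and ∂z/∂N = −n_y/n_z = 0.33061.
Gradient magnitude |∇z| = √(a² + b²) = √(0.00617 + 0.10930) = 0.33982.
True dip = arctan(0.33982) = 18.77°, dipping toward SSE (azimuth ≈ 167°).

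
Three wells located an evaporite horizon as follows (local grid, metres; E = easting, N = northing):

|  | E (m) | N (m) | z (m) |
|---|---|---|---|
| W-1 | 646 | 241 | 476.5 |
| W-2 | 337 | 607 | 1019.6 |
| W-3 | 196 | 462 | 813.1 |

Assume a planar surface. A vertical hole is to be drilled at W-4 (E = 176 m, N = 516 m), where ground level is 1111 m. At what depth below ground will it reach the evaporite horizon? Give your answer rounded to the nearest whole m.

Two edge vectors: W-1→W-2 = (-309, 366, 543.1), W-1→W-3 = (-450, 221, 336.6).
Normal n = (W-1→W-2) × (W-1→W-3) = (3170.5, -140385.6, 96411).
So ∂z/∂E = −n_x/n_z = −0.03289 and ∂z/∂N = −n_y/n_z = 1.45612.
Intercept c from W-1: 476.5 + 21.24 − 350.92 = 146.82.
At (176, 516): z_contact = −5.8 + 751.4 + 146.82 = 892.4 m.
Depth below ground = 1111 − 892.4 = 219 m.

219 m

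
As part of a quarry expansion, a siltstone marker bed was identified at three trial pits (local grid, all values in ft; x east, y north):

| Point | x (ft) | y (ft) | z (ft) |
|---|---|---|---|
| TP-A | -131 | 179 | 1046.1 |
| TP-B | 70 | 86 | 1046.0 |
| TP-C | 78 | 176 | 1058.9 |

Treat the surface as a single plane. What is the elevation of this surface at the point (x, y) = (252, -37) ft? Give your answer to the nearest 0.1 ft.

1040.6 ft

Two edge vectors: TP-A→TP-B = (201, -93, -0.1), TP-A→TP-C = (209, -3, 12.8).
Normal n = (TP-A→TP-B) × (TP-A→TP-C) = (-1190.7, -2593.7, 18834).
So ∂z/∂x = −n_x/n_z = 0.06322 and ∂z/∂y = −n_y/n_z = 0.13771.
Intercept c from TP-A: 1046.1 + 8.28 − 24.65 = 1029.73.
At (252, -37): z = 15.9 − 5.1 + 1029.73 = 1040.6 ft.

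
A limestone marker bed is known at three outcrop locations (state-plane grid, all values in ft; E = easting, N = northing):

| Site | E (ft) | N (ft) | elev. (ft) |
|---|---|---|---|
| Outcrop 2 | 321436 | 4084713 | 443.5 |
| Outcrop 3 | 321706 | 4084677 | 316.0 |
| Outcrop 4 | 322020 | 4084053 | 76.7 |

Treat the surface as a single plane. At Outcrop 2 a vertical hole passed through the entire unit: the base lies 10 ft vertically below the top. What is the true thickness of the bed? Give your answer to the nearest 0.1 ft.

9.0 ft

Let the plane be z = a·E + b·N + c.
Outcrop 3−Outcrop 2: 270a − 36b = −127.5;  Outcrop 4−Outcrop 2: 584a − 660b = −366.8.
Solving gives a = −0.45137, b = 0.15636.
|∇z| = √(a²+b²) = 0.47769, so dip δ = arctan(0.47769) = 25.53°.
True thickness = vertical thickness × cos δ = 10 × cos 25.53° = 9.0 ft.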